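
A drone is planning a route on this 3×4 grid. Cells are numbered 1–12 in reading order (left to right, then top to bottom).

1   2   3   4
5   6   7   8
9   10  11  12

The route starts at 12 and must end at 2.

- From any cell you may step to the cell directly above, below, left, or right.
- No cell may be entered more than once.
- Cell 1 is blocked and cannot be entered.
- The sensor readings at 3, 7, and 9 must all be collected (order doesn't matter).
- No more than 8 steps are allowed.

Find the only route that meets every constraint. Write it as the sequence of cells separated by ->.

The 8-move cap with required stops at 3, 7, 9 leaves no slack for detours.
Route from 12: left 3 to 9, up 1 to 5, right 2 to 7, up 1 to 3, left 1 to 2 — 8 moves in all.
Check: all required cells visited; 8 ≤ 8 moves.

12 -> 11 -> 10 -> 9 -> 5 -> 6 -> 7 -> 3 -> 2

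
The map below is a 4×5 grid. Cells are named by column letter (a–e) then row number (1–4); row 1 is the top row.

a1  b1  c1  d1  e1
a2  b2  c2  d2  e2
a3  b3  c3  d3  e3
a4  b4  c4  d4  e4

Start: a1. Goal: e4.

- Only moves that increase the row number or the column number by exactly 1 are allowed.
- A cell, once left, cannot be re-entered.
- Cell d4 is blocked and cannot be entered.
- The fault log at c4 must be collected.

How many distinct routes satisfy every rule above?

0

A right/down-only route from a1 to e4 makes exactly 3 down-moves and 4 right-moves in some order.
With no other constraints that would be C(7,3) = 35 routes.
Split at c4 and multiply the segment counts (each segment already excludes blocked cells): a1→c4: 10; c4→e4: 0; product = 0.
No route satisfies every constraint, so the count is 0.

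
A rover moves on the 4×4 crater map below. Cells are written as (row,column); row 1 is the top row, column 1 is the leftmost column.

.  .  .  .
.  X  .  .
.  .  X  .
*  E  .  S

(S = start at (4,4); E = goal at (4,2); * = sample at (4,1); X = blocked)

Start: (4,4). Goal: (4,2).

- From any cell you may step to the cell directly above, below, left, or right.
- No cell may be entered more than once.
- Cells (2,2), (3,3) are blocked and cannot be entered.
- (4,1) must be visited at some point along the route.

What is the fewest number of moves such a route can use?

10

Any route passes through (4,1) somewhere between (4,4) and (4,2). Summing Manhattan distances along the two legs ((4,4) → (4,1) → (4,2)) gives a lower bound of 3 + 1 = 4 moves.
The shortest route satisfying every rule uses 10 moves: (4,4) → (3,4) → (2,4) → (1,4) → (1,3) → (1,2) → (1,1) → (2,1) → (3,1) → (4,1) → (4,2).
The bound of 4 isn't tight here; checking systematically, no route of length 4 through 9 satisfies every constraint (on a 4-connected grid the length of any start-to-goal walk has the same parity as the Manhattan bound, so only lengths 4, 6, 8, … need checking), so 10 is the minimum.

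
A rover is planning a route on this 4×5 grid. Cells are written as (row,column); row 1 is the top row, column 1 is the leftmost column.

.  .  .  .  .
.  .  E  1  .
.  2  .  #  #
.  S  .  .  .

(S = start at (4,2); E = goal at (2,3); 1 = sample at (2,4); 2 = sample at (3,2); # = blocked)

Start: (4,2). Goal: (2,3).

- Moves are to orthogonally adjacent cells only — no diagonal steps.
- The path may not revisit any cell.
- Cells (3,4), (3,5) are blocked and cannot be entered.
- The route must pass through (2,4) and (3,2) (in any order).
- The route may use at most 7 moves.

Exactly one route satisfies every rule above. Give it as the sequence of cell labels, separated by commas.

The 7-move cap with required stops at (2,4), (3,2) leaves no slack for detours.
Route from (4,2): 3× up (reaching (1,2)), 2× right (reaching (1,4)), down to (2,4), left to (2,3) — 7 moves in all.
Check: all required cells visited; 7 ≤ 7 moves.

(4,2), (3,2), (2,2), (1,2), (1,3), (1,4), (2,4), (2,3)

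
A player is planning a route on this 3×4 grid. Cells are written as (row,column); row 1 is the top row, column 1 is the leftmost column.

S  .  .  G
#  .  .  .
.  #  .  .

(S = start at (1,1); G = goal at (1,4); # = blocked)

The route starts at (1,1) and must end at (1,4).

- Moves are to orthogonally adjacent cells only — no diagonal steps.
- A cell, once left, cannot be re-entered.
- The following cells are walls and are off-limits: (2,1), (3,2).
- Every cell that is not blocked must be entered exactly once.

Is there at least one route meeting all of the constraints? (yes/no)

Colour the cells like a checkerboard: each orthogonal step flips colour, so a Hamiltonian route alternates colours. Here there are 6 cells of one colour and 4 of the other, with start on the opposite colour to the goal — the counts and endpoints can't be arranged into an alternating sequence of length 10, so no Hamiltonian route exists.

no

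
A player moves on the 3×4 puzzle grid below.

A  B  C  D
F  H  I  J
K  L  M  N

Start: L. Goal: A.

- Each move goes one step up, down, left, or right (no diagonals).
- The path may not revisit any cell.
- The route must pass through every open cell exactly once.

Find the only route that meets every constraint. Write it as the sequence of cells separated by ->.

L -> K -> F -> H -> I -> M -> N -> J -> D -> C -> B -> A

Need to visit all 12 open cells exactly once, starting at L and ending at A.
Cell N has only two open neighbours (J and M), so the path must pass straight through it: one of those is the cell it's entered from and the other is where it exits.
Route from L: left to K, up to F, 2× right (reaching I), down to M, right to N, 2× up (reaching D), 3× left (reaching A) — 11 moves in all.
Check: all 12 open cells covered.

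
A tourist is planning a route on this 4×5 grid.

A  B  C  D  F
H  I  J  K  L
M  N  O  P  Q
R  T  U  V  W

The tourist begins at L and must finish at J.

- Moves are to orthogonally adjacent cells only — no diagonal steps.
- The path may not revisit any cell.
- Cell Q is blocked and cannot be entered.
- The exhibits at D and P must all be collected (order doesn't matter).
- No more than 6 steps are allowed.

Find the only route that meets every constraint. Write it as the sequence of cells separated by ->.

L -> F -> D -> K -> P -> O -> J

Any route must reach D and P and still end at J within 6 moves, so the order of the required stops is forced.
Route from L: up to F, left to D, 2× down (reaching P), left to O, up to J — 6 moves in all.
Check: all required cells visited; 6 ≤ 6 moves.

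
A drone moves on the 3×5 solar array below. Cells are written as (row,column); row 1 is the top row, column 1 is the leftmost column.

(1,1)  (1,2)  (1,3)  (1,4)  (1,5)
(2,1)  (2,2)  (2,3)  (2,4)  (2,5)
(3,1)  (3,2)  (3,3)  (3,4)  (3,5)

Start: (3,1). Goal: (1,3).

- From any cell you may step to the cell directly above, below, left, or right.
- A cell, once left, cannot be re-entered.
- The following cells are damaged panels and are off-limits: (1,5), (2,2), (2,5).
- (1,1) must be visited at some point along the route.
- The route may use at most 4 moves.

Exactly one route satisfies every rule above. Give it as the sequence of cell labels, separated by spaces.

Any route must reach (1,1) and still end at (1,3) within 4 moves, so the order of the required stops is forced.
Route from (3,1): up 2 to (1,1), right 2 to (1,3) — 4 moves in all.
Check: all required cells visited; 4 ≤ 4 moves.

(3,1) (2,1) (1,1) (1,2) (1,3)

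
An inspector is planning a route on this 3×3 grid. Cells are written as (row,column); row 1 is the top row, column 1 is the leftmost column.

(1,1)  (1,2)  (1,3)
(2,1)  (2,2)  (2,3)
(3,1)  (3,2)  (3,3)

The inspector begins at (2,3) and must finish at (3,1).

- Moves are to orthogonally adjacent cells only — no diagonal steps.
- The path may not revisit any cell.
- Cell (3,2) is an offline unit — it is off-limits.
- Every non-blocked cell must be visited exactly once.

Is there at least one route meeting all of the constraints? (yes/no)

no

Cell (3,3) has only one open neighbour but is neither the start nor the goal, so a Hamiltonian route would have to both enter and leave it through the same neighbour — impossible without revisiting.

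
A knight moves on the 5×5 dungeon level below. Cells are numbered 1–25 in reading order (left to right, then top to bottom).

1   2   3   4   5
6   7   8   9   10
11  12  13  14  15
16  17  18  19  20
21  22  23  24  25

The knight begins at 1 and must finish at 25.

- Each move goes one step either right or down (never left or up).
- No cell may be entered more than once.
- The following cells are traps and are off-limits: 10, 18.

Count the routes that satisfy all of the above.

A right/down-only route from 1 to 25 makes exactly 4 down-moves and 4 right-moves in some order.
With no other constraints that would be C(8,4) = 70 routes.
Subtract routes through each blocked cell (inclusion–exclusion for overlaps): − through 10: 5 − through 18: 30 → 35.
That gives 35 routes.

35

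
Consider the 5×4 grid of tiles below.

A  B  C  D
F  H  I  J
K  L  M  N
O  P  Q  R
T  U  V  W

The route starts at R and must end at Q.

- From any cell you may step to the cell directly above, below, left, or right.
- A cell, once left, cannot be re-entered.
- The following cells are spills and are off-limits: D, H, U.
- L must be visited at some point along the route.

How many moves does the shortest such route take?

5

Any route passes through L somewhere between R and Q. Summing Manhattan distances along the two legs (R → L → Q) gives a lower bound of 3 + 2 = 5 moves.
A route of 5 moves achieves this: R → N → M → L → P → Q.
Since 5 matches the lower bound, it is optimal.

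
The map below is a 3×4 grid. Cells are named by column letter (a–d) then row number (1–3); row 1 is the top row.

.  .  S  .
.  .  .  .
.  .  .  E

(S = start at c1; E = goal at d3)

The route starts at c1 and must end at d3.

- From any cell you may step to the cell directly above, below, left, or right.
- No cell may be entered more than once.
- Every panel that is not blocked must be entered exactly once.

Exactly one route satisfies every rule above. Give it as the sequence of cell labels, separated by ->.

c1 -> d1 -> d2 -> c2 -> b2 -> b1 -> a1 -> a2 -> a3 -> b3 -> c3 -> d3

Need to visit all 12 open cells exactly once, starting at c1 and ending at d3.
Cell a3 has only two open neighbours (a2 and b3), so the path must pass straight through it: one of those is the cell it's entered from and the other is where it exits.
Route from c1: right 1 to d1, down 1 to d2, left 2 to b2, up 1 to b1, left 1 to a1, down 2 to a3, right 3 to d3 — 11 moves in all.
Check: all 12 open cells covered.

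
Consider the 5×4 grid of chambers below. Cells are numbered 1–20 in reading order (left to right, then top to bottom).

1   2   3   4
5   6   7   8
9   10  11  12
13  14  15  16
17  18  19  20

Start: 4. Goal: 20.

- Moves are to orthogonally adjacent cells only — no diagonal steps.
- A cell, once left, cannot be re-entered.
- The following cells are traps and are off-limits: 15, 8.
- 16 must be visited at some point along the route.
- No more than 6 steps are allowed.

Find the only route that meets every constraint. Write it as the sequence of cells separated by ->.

4 -> 3 -> 7 -> 11 -> 12 -> 16 -> 20

The 6-move cap with required stops at 16 leaves no slack for detours.
Route from 4: left 1 to 3, down 2 to 11, right 1 to 12, down 2 to 20 — 6 moves in all.
Check: all required cells visited; 6 ≤ 6 moves.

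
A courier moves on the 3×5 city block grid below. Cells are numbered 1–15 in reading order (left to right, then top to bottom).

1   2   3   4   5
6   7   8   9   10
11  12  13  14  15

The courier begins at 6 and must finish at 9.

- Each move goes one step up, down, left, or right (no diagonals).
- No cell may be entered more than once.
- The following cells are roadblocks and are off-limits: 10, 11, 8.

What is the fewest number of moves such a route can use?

5

The Manhattan distance from 6 to 9 is |2−2| + |1−4| = 3, so at least 3 moves are needed.
That bound ignores the blocked cells. Measuring each leg by the fewest moves that actually steer around them (6→9: 5) raises the lower bound to 5.
A route of 5 moves exists: 6 → 1 → 2 → 3 → 4 → 9.
Since 5 matches that lower bound, it is optimal.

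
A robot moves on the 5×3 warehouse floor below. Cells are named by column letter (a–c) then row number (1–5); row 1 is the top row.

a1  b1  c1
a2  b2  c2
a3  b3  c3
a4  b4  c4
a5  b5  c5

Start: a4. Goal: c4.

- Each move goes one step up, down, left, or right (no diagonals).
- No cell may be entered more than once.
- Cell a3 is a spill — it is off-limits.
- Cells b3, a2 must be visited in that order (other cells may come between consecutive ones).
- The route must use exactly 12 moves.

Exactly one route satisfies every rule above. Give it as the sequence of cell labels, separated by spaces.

The waypoints must appear in the order b3, a2, with no cell reused.
Route from a4: down to a5, right to b5, 3× up (reaching b2), left to a2, up to a1, 2× right (reaching c1), 3× down (reaching c4) — 12 moves in all.
Check: order respected (b3 at step 4, a2 at step 6); 12 moves as required.

a4 a5 b5 b4 b3 b2 a2 a1 b1 c1 c2 c3 c4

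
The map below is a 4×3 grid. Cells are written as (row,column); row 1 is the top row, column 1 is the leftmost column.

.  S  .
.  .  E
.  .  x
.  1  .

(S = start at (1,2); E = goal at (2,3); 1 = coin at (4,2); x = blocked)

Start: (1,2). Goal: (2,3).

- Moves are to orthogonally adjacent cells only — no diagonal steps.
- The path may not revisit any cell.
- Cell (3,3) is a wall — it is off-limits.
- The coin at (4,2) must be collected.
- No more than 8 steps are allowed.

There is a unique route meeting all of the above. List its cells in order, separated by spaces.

(1,2) (1,1) (2,1) (3,1) (4,1) (4,2) (3,2) (2,2) (2,3)

The budget equals the shortest possible length, so every move has to be on a shortest route through the required cells.
Route from (1,2): left 1 to (1,1), down 3 to (4,1), right 1 to (4,2), up 2 to (2,2), right 1 to (2,3) — 8 moves in all.
Check: all required cells visited; 8 ≤ 8 moves.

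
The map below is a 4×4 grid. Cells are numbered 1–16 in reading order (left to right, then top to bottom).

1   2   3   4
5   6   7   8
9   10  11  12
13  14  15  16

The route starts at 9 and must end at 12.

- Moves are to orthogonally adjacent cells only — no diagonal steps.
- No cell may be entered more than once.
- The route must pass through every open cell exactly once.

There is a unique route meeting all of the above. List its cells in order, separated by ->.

9 -> 13 -> 14 -> 10 -> 6 -> 5 -> 1 -> 2 -> 3 -> 4 -> 8 -> 7 -> 11 -> 15 -> 16 -> 12

Need to visit all 16 open cells exactly once, starting at 9 and ending at 12.
Route from 9: down to 13, right to 14, 2× up (reaching 6), left to 5, up to 1, 3× right (reaching 4), down to 8, left to 7, 2× down (reaching 15), right to 16, up to 12 — 15 moves in all.
Check: all 16 open cells covered.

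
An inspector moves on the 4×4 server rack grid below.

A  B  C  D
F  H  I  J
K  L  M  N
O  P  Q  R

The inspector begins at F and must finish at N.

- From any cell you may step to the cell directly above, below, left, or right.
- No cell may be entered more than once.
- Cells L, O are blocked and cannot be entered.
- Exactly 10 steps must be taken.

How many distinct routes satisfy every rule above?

2

Need simple routes of exactly 10 moves from F to N (Manhattan distance 4, so 3 moves are spent on a detour and 3 undoing it).
Enumerating: F A B C D J I M Q R N | F H B C D J I M Q R N.
That gives 2 routes.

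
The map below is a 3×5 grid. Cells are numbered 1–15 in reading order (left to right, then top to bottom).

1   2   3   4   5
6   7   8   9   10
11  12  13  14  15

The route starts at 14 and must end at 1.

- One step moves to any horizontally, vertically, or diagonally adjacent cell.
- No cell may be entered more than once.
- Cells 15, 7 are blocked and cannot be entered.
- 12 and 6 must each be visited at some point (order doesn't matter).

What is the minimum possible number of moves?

Any route passes through 12 and 6 in some order between 14 and 1. Summing Chebyshev distances along each leg and taking the cheapest ordering (14 → 12 → 6 → 1) gives a lower bound of 2 + 1 + 1 = 4 moves.
A route of 4 moves achieves this: 14 → 8 → 12 → 6 → 1.
Since 4 matches the lower bound, it is optimal.

4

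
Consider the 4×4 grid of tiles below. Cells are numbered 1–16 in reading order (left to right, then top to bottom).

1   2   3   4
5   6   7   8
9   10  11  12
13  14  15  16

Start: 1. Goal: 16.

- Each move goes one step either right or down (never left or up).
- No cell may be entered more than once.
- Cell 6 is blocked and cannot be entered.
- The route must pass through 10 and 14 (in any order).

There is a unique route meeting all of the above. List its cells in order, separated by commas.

Moves only go right or down, so the column and row indices never decrease.
Route from 1: 2× down (reaching 9), right to 10, down to 14, 2× right (reaching 16) — 6 moves in all.
Check: all required cells visited.

1, 5, 9, 10, 14, 15, 16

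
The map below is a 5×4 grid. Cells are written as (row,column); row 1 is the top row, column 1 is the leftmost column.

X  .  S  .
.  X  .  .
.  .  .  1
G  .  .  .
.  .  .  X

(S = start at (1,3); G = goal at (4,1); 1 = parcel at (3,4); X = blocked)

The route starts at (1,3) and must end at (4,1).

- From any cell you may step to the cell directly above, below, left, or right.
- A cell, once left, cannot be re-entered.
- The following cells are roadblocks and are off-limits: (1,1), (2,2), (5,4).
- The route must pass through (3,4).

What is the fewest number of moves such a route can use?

7

Any route passes through (3,4) somewhere between (1,3) and (4,1). Summing Manhattan distances along the two legs ((1,3) → (3,4) → (4,1)) gives a lower bound of 3 + 4 = 7 moves.
A route of 7 moves achieves this: (1,3) → (2,3) → (3,3) → (3,4) → (4,4) → (4,3) → (4,2) → (4,1).
Since 7 matches the lower bound, it is optimal.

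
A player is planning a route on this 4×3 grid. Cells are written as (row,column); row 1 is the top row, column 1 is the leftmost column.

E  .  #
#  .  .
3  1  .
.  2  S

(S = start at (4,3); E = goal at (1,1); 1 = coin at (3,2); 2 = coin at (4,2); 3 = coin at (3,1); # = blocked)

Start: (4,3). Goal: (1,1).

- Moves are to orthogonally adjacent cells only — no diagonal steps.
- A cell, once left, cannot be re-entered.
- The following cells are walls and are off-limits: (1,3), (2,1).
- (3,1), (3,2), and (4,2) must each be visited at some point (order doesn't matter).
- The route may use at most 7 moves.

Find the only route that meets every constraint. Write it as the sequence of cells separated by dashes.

Any route must reach (3,1), (3,2), and (4,2) and still end at (1,1) within 7 moves, so the order of the required stops is forced.
Route from (4,3): left 2 to (4,1), up 1 to (3,1), right 1 to (3,2), up 2 to (1,2), left 1 to (1,1) — 7 moves in all.
Check: all required cells visited; 7 ≤ 7 moves.

(4,3) - (4,2) - (4,1) - (3,1) - (3,2) - (2,2) - (1,2) - (1,1)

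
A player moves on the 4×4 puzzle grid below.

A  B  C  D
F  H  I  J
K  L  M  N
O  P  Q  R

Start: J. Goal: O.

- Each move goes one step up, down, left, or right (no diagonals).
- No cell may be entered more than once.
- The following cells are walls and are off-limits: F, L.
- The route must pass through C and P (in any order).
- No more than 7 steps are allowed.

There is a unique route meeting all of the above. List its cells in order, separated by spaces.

The budget equals the shortest possible length, so every move has to be on a shortest route through the required cells.
Route from J: up 1 to D, left 1 to C, down 3 to Q, left 2 to O — 7 moves in all.
Check: all required cells visited; 7 ≤ 7 moves.

J D C I M Q P O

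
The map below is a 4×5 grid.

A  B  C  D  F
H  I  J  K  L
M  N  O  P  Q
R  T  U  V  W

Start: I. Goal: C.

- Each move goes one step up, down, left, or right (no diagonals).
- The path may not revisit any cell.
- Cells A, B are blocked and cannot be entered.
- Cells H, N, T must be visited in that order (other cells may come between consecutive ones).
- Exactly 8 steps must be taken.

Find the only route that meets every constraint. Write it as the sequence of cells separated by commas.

I, H, M, N, T, U, O, J, C

The waypoints must appear in the order H, N, T, with no cell reused.
Route from I: left 1 to H, down 1 to M, right 1 to N, down 1 to T, right 1 to U, up 3 to C — 8 moves in all.
Check: order respected (H at step 1, N at step 3, T at step 4); 8 moves as required.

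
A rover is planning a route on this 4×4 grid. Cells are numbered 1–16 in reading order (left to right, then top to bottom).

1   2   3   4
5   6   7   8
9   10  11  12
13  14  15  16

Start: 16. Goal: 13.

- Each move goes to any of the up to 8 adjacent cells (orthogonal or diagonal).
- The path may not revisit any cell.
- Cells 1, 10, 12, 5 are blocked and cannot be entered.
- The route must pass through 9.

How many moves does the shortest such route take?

Any route passes through 9 somewhere between 16 and 13. Summing Chebyshev distances along the two legs (16 → 9 → 13) gives a lower bound of 3 + 1 = 4 moves.
A route of 4 moves achieves this: 16 → 11 → 6 → 9 → 13.
Since 4 matches the lower bound, it is optimal.

4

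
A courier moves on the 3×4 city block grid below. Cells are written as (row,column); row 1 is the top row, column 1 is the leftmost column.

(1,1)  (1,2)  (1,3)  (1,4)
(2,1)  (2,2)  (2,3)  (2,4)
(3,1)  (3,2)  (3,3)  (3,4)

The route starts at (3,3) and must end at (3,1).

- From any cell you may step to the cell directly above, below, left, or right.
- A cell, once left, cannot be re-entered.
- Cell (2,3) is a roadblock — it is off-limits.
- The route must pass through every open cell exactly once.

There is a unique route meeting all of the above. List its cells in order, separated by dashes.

Need to visit all 11 open cells exactly once, starting at (3,3) and ending at (3,1).
Route from (3,3): right to (3,4), 2× up (reaching (1,4)), 3× left (reaching (1,1)), down to (2,1), right to (2,2), down to (3,2), left to (3,1) — 10 moves in all.
Check: all 11 open cells covered.

(3,3) - (3,4) - (2,4) - (1,4) - (1,3) - (1,2) - (1,1) - (2,1) - (2,2) - (3,2) - (3,1)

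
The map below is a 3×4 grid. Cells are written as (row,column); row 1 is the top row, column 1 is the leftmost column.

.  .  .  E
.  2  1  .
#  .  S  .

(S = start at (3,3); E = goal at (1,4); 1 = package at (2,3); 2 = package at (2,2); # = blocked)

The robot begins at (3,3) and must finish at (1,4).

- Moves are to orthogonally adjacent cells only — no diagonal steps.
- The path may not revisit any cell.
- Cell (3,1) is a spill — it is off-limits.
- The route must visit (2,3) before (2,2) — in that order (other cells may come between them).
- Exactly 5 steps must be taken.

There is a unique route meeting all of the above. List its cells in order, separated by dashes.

The waypoints must appear in the order (2,3), (2,2), with no cell reused.
Route from (3,3): up 1 to (2,3), left 1 to (2,2), up 1 to (1,2), right 2 to (1,4) — 5 moves in all.
Check: order respected (1 at step 1, 2 at step 2); 5 moves as required.

(3,3) - (2,3) - (2,2) - (1,2) - (1,3) - (1,4)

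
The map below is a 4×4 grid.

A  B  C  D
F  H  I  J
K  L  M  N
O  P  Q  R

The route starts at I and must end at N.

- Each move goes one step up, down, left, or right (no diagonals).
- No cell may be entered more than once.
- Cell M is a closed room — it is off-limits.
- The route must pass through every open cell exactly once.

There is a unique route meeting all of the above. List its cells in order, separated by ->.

Need to visit all 15 open cells exactly once, starting at I and ending at N.
Cell D has only two open neighbours (J and C), so the path must pass straight through it: one of those is the cell it's entered from and the other is where it exits.
Route from I: right 1 to J, up 1 to D, left 3 to A, down 1 to F, right 1 to H, down 1 to L, left 1 to K, down 1 to O, right 3 to R, up 1 to N — 14 moves in all.
Check: all 15 open cells covered.

I -> J -> D -> C -> B -> A -> F -> H -> L -> K -> O -> P -> Q -> R -> N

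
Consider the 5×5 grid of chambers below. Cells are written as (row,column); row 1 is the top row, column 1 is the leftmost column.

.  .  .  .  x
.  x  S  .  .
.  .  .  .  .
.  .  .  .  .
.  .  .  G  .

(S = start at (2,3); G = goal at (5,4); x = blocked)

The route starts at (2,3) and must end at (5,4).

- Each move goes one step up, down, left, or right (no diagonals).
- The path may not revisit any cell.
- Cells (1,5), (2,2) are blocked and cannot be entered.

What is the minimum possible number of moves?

4

The Manhattan distance from (2,3) to (5,4) is |2−5| + |3−4| = 4, so at least 4 moves are needed.
A route of 4 moves achieves this: (2,3) → (3,3) → (4,3) → (5,3) → (5,4).
Since 4 matches the lower bound, it is optimal.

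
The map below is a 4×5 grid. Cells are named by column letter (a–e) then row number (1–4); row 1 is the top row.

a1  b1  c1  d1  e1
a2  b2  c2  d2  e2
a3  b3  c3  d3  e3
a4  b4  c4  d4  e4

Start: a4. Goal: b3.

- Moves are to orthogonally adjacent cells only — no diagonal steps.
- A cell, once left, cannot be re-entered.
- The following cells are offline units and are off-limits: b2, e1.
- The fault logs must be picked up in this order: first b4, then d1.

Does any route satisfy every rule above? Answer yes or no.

One route that works: a4 → b4 → c4 → d4 → d3 → d2 → d1 → c1 → c2 → c3 → b3.

yes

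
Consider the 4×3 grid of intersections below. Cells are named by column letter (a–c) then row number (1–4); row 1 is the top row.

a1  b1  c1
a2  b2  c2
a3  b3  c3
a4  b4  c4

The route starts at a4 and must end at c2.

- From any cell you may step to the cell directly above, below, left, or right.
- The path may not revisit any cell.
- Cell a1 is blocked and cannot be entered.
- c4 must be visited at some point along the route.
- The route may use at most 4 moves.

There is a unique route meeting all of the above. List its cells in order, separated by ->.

The budget equals the shortest possible length, so every move has to be on a shortest route through the required cells.
Route from a4: right 2 to c4, up 2 to c2 — 4 moves in all.
Check: all required cells visited; 4 ≤ 4 moves.

a4 -> b4 -> c4 -> c3 -> c2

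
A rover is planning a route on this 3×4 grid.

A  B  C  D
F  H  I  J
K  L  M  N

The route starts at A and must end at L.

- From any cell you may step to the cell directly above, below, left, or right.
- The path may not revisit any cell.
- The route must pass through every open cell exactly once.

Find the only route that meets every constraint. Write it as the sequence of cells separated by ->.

Need to visit all 12 open cells exactly once, starting at A and ending at L.
Cell K has only two open neighbours (F and L), so the path must pass straight through it: one of those is the cell it's entered from and the other is where it exits.
Route from A: 3× right (reaching D), 2× down (reaching N), left to M, up to I, 2× left (reaching F), down to K, right to L — 11 moves in all.
Check: all 12 open cells covered.

A -> B -> C -> D -> J -> N -> M -> I -> H -> F -> K -> L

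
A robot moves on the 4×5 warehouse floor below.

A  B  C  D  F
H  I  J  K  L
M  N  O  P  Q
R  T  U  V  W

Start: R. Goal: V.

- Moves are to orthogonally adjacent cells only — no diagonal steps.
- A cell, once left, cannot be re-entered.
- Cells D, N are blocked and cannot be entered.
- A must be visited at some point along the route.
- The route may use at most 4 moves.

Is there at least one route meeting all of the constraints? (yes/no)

no

Even ignoring the no-revisit rule, getting from R to V via A needs at least 3 + 6 = 9 moves (Manhattan distance per leg), which exceeds the 4-move limit.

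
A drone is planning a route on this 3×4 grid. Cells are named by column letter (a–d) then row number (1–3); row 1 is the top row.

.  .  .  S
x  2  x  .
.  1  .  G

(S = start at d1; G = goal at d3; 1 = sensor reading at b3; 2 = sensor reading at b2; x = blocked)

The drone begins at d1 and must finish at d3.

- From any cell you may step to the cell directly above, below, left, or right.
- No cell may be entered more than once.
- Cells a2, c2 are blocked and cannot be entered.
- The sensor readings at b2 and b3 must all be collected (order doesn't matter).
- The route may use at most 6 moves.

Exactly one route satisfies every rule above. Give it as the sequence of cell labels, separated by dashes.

Any route must reach b2 and b3 and still end at d3 within 6 moves, so the order of the required stops is forced.
Route from d1: 2× left (reaching b1), 2× down (reaching b3), 2× right (reaching d3) — 6 moves in all.
Check: all required cells visited; 6 ≤ 6 moves.

d1 - c1 - b1 - b2 - b3 - c3 - d3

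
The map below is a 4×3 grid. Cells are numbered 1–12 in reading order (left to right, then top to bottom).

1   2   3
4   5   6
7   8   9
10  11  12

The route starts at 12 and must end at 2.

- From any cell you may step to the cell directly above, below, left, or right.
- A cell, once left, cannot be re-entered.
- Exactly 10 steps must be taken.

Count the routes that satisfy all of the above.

Need simple routes of exactly 10 moves from 12 to 2 (Manhattan distance 4, so 3 moves are spent on a detour and 3 undoing it).
Enumerating: 12 9 6 5 8 11 10 7 4 1 2 | 12 9 8 11 10 7 4 5 6 3 2 | 12 11 10 7 4 5 8 9 6 3 2 | 12 11 10 7 8 9 6 5 4 1 2.
That gives 4 routes.

4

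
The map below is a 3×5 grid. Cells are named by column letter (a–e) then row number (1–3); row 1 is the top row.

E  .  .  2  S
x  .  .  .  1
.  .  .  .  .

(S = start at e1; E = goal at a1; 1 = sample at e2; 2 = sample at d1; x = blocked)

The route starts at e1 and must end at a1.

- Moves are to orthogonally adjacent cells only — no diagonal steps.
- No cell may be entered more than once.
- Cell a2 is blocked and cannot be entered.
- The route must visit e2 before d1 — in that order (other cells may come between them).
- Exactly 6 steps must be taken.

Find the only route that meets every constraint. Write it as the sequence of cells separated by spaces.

e1 e2 d2 d1 c1 b1 a1

The waypoints must appear in the order e2, d1, with no cell reused.
Route from e1: down to e2, left to d2, up to d1, 3× left (reaching a1) — 6 moves in all.
Check: order respected (1 at step 1, 2 at step 3); 6 moves as required.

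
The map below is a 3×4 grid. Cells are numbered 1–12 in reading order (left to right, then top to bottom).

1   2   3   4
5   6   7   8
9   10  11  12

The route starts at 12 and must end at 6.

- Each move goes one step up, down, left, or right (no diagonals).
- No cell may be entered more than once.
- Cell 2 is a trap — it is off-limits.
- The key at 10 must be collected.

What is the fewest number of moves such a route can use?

Any route passes through 10 somewhere between 12 and 6. Summing Manhattan distances along the two legs (12 → 10 → 6) gives a lower bound of 2 + 1 = 3 moves.
A route of 3 moves achieves this: 12 → 11 → 10 → 6.
Since 3 matches the lower bound, it is optimal.

3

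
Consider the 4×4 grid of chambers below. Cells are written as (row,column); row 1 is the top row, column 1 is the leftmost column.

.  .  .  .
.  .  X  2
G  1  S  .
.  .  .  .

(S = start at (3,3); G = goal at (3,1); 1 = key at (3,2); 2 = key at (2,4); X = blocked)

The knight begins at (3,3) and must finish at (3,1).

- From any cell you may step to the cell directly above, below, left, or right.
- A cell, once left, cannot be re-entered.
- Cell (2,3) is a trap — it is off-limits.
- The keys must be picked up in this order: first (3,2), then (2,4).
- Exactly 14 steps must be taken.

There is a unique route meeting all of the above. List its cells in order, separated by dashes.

(3,3) - (3,2) - (2,2) - (2,1) - (1,1) - (1,2) - (1,3) - (1,4) - (2,4) - (3,4) - (4,4) - (4,3) - (4,2) - (4,1) - (3,1)

The waypoints must appear in the order (3,2), (2,4), with no cell reused.
Route from (3,3): left 1 to (3,2), up 1 to (2,2), left 1 to (2,1), up 1 to (1,1), right 3 to (1,4), down 3 to (4,4), left 3 to (4,1), up 1 to (3,1) — 14 moves in all.
Check: order respected (1 at step 1, 2 at step 8); 14 moves as required.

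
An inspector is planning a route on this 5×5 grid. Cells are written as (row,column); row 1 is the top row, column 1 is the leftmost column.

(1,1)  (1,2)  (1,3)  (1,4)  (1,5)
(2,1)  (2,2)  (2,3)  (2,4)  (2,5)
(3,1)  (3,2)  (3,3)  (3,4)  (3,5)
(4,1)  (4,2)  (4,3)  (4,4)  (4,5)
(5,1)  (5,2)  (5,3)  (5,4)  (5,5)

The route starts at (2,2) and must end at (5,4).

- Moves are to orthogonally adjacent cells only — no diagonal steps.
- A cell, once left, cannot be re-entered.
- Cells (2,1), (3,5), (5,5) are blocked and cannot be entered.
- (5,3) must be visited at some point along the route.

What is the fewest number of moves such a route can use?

Any route passes through (5,3) somewhere between (2,2) and (5,4). Summing Manhattan distances along the two legs ((2,2) → (5,3) → (5,4)) gives a lower bound of 4 + 1 = 5 moves.
A route of 5 moves achieves this: (2,2) → (3,2) → (4,2) → (5,2) → (5,3) → (5,4).
Since 5 matches the lower bound, it is optimal.

5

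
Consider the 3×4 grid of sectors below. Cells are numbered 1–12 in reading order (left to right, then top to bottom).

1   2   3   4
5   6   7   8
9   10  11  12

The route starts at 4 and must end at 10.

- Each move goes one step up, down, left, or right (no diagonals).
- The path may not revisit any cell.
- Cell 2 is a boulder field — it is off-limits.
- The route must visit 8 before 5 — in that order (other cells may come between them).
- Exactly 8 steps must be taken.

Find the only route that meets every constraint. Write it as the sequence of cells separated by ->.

The waypoints must appear in the order 8, 5, with no cell reused.
Route from 4: 2× down (reaching 12), left to 11, up to 7, 2× left (reaching 5), down to 9, right to 10 — 8 moves in all.
Check: order respected (8 at step 1, 5 at step 6); 8 moves as required.

4 -> 8 -> 12 -> 11 -> 7 -> 6 -> 5 -> 9 -> 10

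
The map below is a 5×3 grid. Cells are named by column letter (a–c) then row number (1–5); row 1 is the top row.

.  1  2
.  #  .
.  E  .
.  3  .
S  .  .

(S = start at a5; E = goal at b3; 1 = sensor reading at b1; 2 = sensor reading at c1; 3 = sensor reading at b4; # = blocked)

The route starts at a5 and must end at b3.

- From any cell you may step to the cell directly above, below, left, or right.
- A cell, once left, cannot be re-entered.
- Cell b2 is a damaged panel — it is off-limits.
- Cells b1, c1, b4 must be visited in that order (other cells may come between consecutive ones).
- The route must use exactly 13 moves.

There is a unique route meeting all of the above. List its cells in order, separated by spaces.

a5 a4 a3 a2 a1 b1 c1 c2 c3 c4 c5 b5 b4 b3

The waypoints must appear in the order b1, c1, b4, with no cell reused.
Route from a5: 4× up (reaching a1), 2× right (reaching c1), 4× down (reaching c5), left to b5, 2× up (reaching b3) — 13 moves in all.
Check: order respected (1 at step 5, 2 at step 6, 3 at step 12); 13 moves as required.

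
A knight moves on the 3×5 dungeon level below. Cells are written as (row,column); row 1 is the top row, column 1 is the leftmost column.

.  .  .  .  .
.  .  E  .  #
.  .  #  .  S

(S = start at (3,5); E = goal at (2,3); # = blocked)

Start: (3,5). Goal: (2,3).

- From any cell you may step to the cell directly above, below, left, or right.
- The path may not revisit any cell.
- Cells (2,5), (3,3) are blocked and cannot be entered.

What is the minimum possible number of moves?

The Manhattan distance from (3,5) to (2,3) is |3−2| + |5−3| = 3, so at least 3 moves are needed.
A route of 3 moves achieves this: (3,5) → (3,4) → (2,4) → (2,3).
Since 3 matches the lower bound, it is optimal.

3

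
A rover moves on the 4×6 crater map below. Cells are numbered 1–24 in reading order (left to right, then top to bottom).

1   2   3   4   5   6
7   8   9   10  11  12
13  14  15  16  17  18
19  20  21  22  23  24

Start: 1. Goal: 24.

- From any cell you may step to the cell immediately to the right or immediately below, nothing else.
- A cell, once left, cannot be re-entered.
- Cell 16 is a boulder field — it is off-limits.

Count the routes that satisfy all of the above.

A right/down-only route from 1 to 24 makes exactly 3 down-moves and 5 right-moves in some order.
With no other constraints that would be C(8,3) = 56 routes.
Subtract routes through each blocked cell (inclusion–exclusion for overlaps): − through 16: 30 → 26.
That gives 26 routes.

26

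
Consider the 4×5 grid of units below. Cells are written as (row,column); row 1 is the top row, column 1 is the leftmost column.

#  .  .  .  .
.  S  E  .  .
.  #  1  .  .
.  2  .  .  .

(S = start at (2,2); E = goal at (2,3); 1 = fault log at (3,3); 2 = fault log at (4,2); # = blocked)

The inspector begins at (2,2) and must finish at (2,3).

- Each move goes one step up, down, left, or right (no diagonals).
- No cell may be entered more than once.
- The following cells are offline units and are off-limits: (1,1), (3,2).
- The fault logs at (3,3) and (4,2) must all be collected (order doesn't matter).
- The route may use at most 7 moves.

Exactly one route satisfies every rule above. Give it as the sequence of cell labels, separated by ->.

(2,2) -> (2,1) -> (3,1) -> (4,1) -> (4,2) -> (4,3) -> (3,3) -> (2,3)

Any route must reach (3,3) and (4,2) and still end at (2,3) within 7 moves, so the order of the required stops is forced.
Route from (2,2): left to (2,1), 2× down (reaching (4,1)), 2× right (reaching (4,3)), 2× up (reaching (2,3)) — 7 moves in all.
Check: all required cells visited; 7 ≤ 7 moves.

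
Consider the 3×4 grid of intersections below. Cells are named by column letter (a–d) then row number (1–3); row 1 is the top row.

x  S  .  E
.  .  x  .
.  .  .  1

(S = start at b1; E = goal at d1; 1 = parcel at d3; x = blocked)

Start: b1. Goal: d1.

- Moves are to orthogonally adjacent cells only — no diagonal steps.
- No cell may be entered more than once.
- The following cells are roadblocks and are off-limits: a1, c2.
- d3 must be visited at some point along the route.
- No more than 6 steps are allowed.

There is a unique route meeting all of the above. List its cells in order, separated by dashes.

The budget equals the shortest possible length, so every move has to be on a shortest route through the required cells.
Route from b1: 2× down (reaching b3), 2× right (reaching d3), 2× up (reaching d1) — 6 moves in all.
Check: all required cells visited; 6 ≤ 6 moves.

b1 - b2 - b3 - c3 - d3 - d2 - d1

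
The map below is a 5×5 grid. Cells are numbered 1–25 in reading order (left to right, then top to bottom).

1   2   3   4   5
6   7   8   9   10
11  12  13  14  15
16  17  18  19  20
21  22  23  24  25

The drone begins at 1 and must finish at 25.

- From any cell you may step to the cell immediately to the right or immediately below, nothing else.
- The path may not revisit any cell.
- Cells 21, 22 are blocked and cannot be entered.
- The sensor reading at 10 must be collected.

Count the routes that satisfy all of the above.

A right/down-only route from 1 to 25 makes exactly 4 down-moves and 4 right-moves in some order.
With no other constraints that would be C(8,4) = 70 routes.
Split at 10 and multiply the segment counts (each segment already excludes blocked cells): 1→10: 5; 10→25: 1; product = 5.
That gives 5 routes.

5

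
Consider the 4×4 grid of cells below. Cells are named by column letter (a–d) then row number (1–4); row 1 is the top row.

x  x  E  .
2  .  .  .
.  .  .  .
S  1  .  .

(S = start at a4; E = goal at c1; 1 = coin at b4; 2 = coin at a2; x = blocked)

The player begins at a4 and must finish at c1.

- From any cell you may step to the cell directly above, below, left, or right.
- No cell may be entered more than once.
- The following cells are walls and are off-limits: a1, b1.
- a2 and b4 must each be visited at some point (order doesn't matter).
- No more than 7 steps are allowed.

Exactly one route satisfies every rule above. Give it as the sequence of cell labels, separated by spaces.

a4 b4 b3 a3 a2 b2 c2 c1

The 7-move cap with required stops at a2, b4 leaves no slack for detours.
Route from a4: right 1 to b4, up 1 to b3, left 1 to a3, up 1 to a2, right 2 to c2, up 1 to c1 — 7 moves in all.
Check: all required cells visited; 7 ≤ 7 moves.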